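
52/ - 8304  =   - 1+2063/2076= -0.01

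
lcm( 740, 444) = 2220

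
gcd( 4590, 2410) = 10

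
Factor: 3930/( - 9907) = -2^1*3^1*5^1*131^1*9907^( - 1 ) 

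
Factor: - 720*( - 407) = 2^4*3^2*5^1*11^1*37^1 = 293040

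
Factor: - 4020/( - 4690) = 2^1*3^1*7^ ( - 1)  =  6/7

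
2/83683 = 2/83683=   0.00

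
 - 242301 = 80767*(-3)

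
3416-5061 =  -1645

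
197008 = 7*28144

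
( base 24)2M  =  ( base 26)2I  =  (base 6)154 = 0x46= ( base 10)70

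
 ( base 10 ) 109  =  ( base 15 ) 74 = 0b1101101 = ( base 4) 1231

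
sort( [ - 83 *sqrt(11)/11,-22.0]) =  [ - 83 * sqrt( 11)/11, - 22.0]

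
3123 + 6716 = 9839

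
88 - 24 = 64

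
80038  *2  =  160076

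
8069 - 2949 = 5120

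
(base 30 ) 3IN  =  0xcbf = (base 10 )3263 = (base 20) 833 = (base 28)44f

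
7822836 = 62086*126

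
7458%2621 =2216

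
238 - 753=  - 515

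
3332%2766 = 566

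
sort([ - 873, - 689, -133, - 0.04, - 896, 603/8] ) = [ - 896 ,-873, - 689,-133,  -  0.04,603/8 ] 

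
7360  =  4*1840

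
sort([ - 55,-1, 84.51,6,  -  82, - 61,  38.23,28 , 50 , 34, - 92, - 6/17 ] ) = [ - 92, - 82, - 61, - 55, - 1, - 6/17, 6, 28,34 , 38.23,50,84.51] 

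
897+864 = 1761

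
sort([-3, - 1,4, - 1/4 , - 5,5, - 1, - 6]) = [  -  6,-5 , - 3, - 1, - 1, - 1/4, 4,5]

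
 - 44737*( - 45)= 2013165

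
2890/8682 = 1445/4341 = 0.33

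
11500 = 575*20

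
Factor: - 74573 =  - 74573^1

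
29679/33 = 899 + 4/11 = 899.36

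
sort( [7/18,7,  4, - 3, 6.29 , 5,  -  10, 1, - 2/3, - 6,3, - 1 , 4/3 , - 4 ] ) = [ - 10 ,-6, - 4, - 3, - 1,  -  2/3,7/18, 1 , 4/3 , 3, 4, 5,6.29,7] 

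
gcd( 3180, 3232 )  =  4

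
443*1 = 443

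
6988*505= 3528940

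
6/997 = 6/997 = 0.01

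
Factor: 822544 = 2^4*101^1*509^1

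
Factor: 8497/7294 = 2^( - 1)*7^( - 1)*29^1*293^1*521^( - 1)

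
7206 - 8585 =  -1379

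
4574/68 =67+9/34 = 67.26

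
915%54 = 51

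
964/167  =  964/167 = 5.77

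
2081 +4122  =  6203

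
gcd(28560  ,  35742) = 42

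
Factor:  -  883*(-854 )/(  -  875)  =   -107726/125 = -2^1*5^(  -  3 )*61^1*883^1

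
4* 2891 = 11564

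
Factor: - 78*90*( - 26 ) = 182520 = 2^3*3^3*5^1*13^2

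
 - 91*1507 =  - 137137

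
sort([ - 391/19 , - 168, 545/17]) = [ - 168, - 391/19, 545/17 ] 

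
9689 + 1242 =10931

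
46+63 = 109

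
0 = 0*385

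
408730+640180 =1048910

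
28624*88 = 2518912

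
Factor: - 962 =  - 2^1*13^1*37^1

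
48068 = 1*48068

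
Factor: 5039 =5039^1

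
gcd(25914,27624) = 6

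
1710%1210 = 500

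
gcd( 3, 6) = 3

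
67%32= 3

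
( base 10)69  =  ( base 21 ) 36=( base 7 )126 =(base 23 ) 30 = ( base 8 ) 105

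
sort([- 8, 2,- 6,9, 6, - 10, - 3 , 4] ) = [ - 10, -8, - 6, - 3, 2, 4, 6,9 ] 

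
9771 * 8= 78168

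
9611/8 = 9611/8 = 1201.38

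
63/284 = 63/284 = 0.22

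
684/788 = 171/197 = 0.87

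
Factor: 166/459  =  2^1 * 3^(-3)*17^( - 1)*83^1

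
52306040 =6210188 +46095852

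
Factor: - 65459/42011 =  - 43^( - 1)*67^1 = - 67/43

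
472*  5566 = 2627152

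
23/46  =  1/2= 0.50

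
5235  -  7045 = - 1810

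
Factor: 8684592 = 2^4*3^1*7^1* 25847^1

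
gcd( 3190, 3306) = 58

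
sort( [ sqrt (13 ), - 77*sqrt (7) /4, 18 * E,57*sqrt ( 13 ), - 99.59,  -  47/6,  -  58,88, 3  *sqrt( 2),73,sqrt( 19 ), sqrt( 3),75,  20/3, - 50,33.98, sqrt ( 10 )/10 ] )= [- 99.59, - 58, - 77*sqrt ( 7)/4, - 50, - 47/6,sqrt( 10)/10,sqrt(3 ),sqrt(13),  3*sqrt( 2), sqrt( 19 ), 20/3,33.98,18*E,73,75,88, 57*sqrt( 13 )]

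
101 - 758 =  - 657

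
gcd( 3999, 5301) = 93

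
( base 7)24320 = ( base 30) 715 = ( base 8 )14277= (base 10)6335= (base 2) 1100010111111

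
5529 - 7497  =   - 1968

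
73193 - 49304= 23889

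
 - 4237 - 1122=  -5359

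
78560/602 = 130 + 150/301 = 130.50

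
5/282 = 5/282 = 0.02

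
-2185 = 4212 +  - 6397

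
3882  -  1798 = 2084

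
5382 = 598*9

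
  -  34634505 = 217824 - 34852329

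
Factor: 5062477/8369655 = 3^ ( - 1)*5^( - 1)*73^1 * 79^(  -  1)* 1009^(- 1) *9907^1 = 723211/1195665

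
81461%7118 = 3163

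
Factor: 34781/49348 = 2^( - 2 ) * 13^(-2) *73^( - 1 )*34781^1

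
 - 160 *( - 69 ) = 11040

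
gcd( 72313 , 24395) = 1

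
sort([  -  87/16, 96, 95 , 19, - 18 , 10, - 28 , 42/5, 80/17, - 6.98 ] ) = [-28, - 18, - 6.98,-87/16, 80/17,42/5,  10,19, 95, 96]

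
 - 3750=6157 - 9907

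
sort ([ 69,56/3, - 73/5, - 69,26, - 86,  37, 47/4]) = [ -86, - 69, - 73/5,47/4,56/3,26,37,69]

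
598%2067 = 598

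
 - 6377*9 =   -  57393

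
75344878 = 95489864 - 20144986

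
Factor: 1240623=3^3*45949^1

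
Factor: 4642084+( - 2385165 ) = 2256919 = 7^1*322417^1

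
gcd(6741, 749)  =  749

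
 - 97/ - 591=97/591 = 0.16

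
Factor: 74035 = 5^1*13^1*17^1*67^1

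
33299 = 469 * 71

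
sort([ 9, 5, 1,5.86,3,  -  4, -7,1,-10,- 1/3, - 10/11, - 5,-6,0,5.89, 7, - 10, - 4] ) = [ - 10,-10, - 7, - 6, - 5, - 4 , - 4,-10/11,-1/3 , 0, 1, 1, 3, 5, 5.86,5.89,7,9] 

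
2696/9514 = 1348/4757  =  0.28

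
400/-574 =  - 1 + 87/287 = - 0.70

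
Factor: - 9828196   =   - 2^2  *  7^1 * 83^1*4229^1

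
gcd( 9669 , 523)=1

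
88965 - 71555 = 17410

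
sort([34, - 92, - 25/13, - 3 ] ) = [ - 92, - 3, - 25/13 , 34 ] 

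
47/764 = 47/764 = 0.06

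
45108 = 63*716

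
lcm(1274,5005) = 70070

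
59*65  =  3835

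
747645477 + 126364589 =874010066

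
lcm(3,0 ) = 0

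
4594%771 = 739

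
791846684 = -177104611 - - 968951295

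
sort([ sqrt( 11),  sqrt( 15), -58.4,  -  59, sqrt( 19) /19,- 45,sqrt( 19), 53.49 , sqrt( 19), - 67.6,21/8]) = [ - 67.6, - 59, - 58.4, - 45,sqrt( 19 )/19,21/8, sqrt( 11),sqrt( 15),sqrt( 19 ),sqrt ( 19 ),53.49] 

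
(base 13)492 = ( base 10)795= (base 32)OR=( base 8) 1433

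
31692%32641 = 31692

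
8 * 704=5632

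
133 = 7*19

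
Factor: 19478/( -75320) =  - 9739/37660 = - 2^(- 2)*5^( - 1 )*7^( - 1)*269^(  -  1)*9739^1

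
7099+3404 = 10503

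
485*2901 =1406985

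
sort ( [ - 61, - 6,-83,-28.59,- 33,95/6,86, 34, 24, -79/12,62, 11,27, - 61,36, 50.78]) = [ - 83, - 61, - 61, - 33, - 28.59, - 79/12, - 6,11, 95/6,24 , 27,34,36,50.78 , 62,86]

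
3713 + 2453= 6166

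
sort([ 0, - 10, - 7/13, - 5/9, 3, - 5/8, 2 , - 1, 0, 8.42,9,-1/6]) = [ - 10, -1, - 5/8,  -  5/9, - 7/13, - 1/6,0, 0, 2  ,  3, 8.42, 9] 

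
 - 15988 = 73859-89847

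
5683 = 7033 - 1350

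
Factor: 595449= 3^2*66161^1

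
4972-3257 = 1715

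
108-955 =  - 847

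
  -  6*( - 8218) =49308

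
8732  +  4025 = 12757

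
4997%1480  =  557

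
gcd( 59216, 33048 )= 8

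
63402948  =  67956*933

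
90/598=45/299 = 0.15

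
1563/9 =173+2/3= 173.67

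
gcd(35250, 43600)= 50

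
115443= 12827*9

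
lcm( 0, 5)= 0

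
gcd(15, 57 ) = 3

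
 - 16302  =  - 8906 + - 7396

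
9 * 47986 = 431874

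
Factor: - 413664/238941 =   -  992/573 = - 2^5 * 3^( -1 ) * 31^1*191^( - 1)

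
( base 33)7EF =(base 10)8100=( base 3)102010000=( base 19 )1386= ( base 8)17644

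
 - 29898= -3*9966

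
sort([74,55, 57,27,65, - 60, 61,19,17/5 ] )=[ - 60, 17/5,19,27,55, 57, 61,65,74]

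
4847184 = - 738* ( - 6568 )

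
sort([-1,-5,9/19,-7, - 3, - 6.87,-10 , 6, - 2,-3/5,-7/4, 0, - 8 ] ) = [  -  10,-8,-7,- 6.87, - 5,-3 , - 2,  -  7/4,-1,-3/5,0,9/19,6]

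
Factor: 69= 3^1*23^1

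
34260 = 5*6852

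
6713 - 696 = 6017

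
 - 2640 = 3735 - 6375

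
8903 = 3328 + 5575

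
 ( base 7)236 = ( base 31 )41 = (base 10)125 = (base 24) 55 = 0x7d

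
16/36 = 4/9 = 0.44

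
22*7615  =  167530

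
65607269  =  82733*793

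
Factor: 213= 3^1*71^1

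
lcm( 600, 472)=35400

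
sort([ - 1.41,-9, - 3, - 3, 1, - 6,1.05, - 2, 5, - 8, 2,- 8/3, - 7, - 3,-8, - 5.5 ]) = [-9,  -  8, - 8, - 7, - 6 , - 5.5, - 3,  -  3 , - 3, - 8/3,- 2, - 1.41,1 , 1.05,2,5 ] 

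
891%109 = 19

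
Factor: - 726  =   - 2^1*3^1*11^2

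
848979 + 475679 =1324658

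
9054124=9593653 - 539529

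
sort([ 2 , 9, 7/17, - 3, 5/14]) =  [ - 3,  5/14,7/17,2,9] 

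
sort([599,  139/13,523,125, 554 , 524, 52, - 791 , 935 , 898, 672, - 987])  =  [ - 987, - 791,139/13,52, 125, 523, 524, 554,599,  672, 898,935] 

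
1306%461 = 384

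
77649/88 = 7059/8=882.38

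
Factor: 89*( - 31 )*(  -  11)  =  30349=11^1*31^1 * 89^1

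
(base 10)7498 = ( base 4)1311022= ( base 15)234D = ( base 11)56A7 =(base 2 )1110101001010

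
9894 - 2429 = 7465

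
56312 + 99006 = 155318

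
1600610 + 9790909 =11391519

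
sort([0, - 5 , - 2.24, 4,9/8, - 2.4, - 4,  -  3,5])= [-5,-4, - 3,-2.4,-2.24, 0 , 9/8,  4,  5] 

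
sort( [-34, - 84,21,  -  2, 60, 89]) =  [ - 84,-34,-2,21, 60, 89]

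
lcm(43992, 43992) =43992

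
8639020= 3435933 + 5203087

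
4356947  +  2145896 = 6502843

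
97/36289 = 97/36289 = 0.00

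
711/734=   711/734 = 0.97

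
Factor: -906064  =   - 2^4*56629^1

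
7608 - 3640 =3968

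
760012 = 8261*92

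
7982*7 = 55874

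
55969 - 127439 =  - 71470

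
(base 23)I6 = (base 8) 644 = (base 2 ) 110100100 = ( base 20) 110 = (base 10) 420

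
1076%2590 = 1076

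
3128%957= 257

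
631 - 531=100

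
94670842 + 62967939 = 157638781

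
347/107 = 347/107=3.24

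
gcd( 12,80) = 4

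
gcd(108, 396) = 36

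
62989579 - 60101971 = 2887608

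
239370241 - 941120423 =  - 701750182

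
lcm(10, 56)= 280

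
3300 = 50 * 66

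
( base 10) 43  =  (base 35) 18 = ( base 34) 19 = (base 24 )1J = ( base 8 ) 53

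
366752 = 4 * 91688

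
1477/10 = 147+7/10 = 147.70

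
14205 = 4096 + 10109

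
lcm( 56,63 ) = 504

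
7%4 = 3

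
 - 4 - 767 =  - 771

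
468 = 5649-5181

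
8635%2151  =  31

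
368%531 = 368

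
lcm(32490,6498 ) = 32490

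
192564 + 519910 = 712474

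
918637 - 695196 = 223441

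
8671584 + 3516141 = 12187725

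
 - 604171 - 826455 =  - 1430626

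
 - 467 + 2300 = 1833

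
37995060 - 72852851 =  - 34857791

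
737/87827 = 737/87827 = 0.01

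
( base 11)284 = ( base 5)2314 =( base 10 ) 334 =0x14e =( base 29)bf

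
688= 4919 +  - 4231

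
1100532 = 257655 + 842877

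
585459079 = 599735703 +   -  14276624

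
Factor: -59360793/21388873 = -3^1*11^(  -  1 ) * 17^( - 1)*23^ ( - 1 )*4973^(  -  1)*19786931^1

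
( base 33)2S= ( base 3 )10111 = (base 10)94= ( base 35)2o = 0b1011110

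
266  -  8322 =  - 8056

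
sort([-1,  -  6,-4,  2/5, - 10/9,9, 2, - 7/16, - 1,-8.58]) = [  -  8.58, - 6, - 4, - 10/9,- 1, - 1,-7/16,2/5, 2,9]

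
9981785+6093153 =16074938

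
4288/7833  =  4288/7833 = 0.55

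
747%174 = 51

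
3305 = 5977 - 2672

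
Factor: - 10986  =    -  2^1*3^1*1831^1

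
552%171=39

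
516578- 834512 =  - 317934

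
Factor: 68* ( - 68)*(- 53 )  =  2^4 * 17^2*53^1=245072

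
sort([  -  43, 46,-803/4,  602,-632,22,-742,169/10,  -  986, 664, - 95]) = [ - 986, - 742,  -  632,-803/4, - 95, - 43,169/10,  22, 46, 602, 664 ]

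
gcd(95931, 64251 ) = 99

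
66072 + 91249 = 157321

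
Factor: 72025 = 5^2*43^1*67^1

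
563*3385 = 1905755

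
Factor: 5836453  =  7^1 * 29^1*28751^1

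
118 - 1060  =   - 942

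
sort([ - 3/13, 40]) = [ -3/13, 40 ]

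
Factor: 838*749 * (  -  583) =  - 2^1*7^1 *11^1*53^1*107^1*419^1 =- 365926946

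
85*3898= 331330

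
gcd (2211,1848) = 33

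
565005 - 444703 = 120302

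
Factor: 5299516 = 2^2*467^1*2837^1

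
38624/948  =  9656/237 = 40.74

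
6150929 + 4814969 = 10965898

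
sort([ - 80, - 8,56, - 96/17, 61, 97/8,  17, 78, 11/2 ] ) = [ - 80, - 8,  -  96/17, 11/2, 97/8 , 17, 56,  61, 78 ] 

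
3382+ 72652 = 76034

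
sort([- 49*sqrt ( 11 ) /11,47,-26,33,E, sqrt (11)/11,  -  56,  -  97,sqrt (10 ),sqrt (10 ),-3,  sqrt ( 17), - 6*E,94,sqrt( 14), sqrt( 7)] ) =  [  -  97,-56, - 26, - 6 * E,- 49 * sqrt( 11) /11,-3,sqrt( 11 )/11, sqrt( 7 ), E,  sqrt(10),sqrt( 10 ),sqrt( 14 ),sqrt( 17),33,47,94 ]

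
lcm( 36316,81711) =326844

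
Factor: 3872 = 2^5*11^2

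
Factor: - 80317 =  - 80317^1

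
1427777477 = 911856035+515921442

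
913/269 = 913/269 = 3.39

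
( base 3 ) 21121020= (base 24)9EL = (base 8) 12645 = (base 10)5541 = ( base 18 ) H1F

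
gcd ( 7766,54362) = 7766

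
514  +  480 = 994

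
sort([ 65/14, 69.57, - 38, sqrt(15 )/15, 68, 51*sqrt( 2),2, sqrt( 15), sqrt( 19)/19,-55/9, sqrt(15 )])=[ - 38,  -  55/9,sqrt( 19)/19, sqrt(15)/15,2, sqrt( 15),  sqrt( 15), 65/14,68, 69.57, 51*sqrt (2) ]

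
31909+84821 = 116730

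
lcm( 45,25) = 225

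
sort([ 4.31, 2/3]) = [2/3, 4.31 ]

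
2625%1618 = 1007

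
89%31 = 27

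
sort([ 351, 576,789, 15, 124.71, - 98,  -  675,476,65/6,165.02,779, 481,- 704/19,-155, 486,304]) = [ - 675,-155,  -  98, -704/19,65/6 , 15, 124.71,165.02 , 304,351,  476 , 481,486, 576, 779,  789]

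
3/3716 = 3/3716 = 0.00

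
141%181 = 141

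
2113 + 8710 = 10823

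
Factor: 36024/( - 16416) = - 79/36= - 2^( - 2)*3^(-2 )*79^1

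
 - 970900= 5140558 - 6111458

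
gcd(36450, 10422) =54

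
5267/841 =5267/841 = 6.26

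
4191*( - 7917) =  - 33180147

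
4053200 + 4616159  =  8669359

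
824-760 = 64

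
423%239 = 184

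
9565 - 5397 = 4168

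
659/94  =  659/94 = 7.01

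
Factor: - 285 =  - 3^1*5^1* 19^1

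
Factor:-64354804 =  - 2^2*317^1 * 50753^1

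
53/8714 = 53/8714= 0.01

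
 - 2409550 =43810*(-55 )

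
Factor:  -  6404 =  - 2^2*1601^1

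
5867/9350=5867/9350 = 0.63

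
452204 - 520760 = - 68556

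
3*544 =1632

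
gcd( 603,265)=1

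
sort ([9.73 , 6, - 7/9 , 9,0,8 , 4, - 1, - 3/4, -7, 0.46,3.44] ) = [ - 7 ,- 1,  -  7/9, - 3/4,  0, 0.46,3.44,4,6, 8,9,  9.73] 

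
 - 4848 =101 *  ( - 48) 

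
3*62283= 186849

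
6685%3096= 493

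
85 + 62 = 147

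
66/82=33/41  =  0.80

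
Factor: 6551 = 6551^1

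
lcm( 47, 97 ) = 4559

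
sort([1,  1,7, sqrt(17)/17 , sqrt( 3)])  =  [sqrt( 17) /17, 1,1, sqrt(3),7]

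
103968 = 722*144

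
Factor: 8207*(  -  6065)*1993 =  - 5^1*29^1*283^1*1213^1 *1993^1 = -99202481815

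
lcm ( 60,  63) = 1260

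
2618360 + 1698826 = 4317186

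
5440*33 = 179520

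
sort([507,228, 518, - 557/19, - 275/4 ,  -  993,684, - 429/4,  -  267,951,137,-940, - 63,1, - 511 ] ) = [ - 993, - 940, - 511, - 267, - 429/4, - 275/4,- 63, - 557/19,1,137, 228,  507, 518,  684, 951] 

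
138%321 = 138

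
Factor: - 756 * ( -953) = 2^2*3^3*7^1*953^1 =720468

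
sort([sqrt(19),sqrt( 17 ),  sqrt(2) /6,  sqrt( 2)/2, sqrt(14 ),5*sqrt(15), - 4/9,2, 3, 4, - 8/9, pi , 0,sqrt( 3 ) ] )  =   [ - 8/9,  -  4/9,0, sqrt( 2 ) /6,sqrt ( 2 ) /2 , sqrt( 3 ),2,3, pi, sqrt(14 ),  4,sqrt(17 ), sqrt( 19 ), 5*sqrt(15)]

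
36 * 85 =3060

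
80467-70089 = 10378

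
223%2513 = 223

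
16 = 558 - 542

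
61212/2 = 30606 = 30606.00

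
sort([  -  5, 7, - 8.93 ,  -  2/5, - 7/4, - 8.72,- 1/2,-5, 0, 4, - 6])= [ - 8.93, - 8.72 , - 6,  -  5,  -  5, - 7/4,  -  1/2, - 2/5,  0,4, 7 ] 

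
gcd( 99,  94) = 1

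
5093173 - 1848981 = 3244192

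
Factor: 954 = 2^1*3^2*53^1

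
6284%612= 164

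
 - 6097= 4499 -10596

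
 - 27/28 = -1+1/28= - 0.96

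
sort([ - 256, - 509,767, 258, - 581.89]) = [  -  581.89 ,-509,-256, 258 , 767] 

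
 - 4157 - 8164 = -12321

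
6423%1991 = 450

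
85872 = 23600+62272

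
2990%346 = 222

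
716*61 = 43676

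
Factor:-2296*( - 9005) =20675480 = 2^3*5^1 * 7^1*41^1*1801^1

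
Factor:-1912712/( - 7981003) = 2^3*29^( - 1)*47^1*5087^1*275207^ (-1)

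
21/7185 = 7/2395 = 0.00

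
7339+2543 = 9882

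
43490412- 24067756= 19422656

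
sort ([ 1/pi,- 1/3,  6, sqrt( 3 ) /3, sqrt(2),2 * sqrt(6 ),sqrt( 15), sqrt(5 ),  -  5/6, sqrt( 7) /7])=[ - 5/6,-1/3, 1/pi,  sqrt( 7)/7,  sqrt(3)/3,sqrt (2),  sqrt(5),  sqrt ( 15),2*sqrt( 6),6]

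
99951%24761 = 907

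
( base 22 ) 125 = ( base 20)16d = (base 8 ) 1025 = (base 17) 1E6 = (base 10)533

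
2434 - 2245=189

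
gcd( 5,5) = 5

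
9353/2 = 9353/2 =4676.50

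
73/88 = 73/88 = 0.83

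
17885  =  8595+9290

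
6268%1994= 286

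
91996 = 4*22999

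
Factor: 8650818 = 2^1*3^2*11^1*43691^1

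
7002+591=7593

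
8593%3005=2583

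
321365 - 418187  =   - 96822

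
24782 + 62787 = 87569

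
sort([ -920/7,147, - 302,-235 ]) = [ - 302, - 235, - 920/7, 147] 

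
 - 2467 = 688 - 3155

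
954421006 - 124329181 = 830091825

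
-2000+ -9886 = -11886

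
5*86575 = 432875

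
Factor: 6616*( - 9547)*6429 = -2^3*3^1 * 827^1*2143^1*9547^1=- 406074618408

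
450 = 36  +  414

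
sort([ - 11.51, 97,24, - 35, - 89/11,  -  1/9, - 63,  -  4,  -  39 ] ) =[- 63,  -  39,-35,-11.51, - 89/11 ,- 4, - 1/9,  24, 97] 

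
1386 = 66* 21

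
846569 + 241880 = 1088449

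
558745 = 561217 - 2472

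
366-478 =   -  112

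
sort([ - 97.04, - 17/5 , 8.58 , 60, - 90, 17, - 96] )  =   [ - 97.04, - 96, - 90, - 17/5,  8.58,17, 60 ]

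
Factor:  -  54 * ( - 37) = 1998 = 2^1*3^3 * 37^1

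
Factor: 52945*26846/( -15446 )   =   - 710680735/7723 = -5^1*31^1*433^1*7723^( - 1)*10589^1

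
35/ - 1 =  - 35/1 = -  35.00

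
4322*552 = 2385744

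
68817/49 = 9831/7 = 1404.43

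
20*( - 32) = - 640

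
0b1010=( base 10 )10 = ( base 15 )A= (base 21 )a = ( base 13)A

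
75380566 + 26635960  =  102016526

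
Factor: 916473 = 3^1* 41^1  *7451^1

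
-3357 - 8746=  - 12103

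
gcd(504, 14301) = 63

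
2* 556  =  1112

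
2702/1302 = 2+7/93 =2.08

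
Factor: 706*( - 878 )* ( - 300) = 185960400 = 2^4*3^1*5^2 * 353^1*439^1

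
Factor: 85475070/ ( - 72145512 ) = - 4748615/4008084=- 2^(-2 ) * 3^(- 1)*5^1*59^1*101^ ( - 1) * 3307^( - 1 )*16097^1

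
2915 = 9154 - 6239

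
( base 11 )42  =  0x2e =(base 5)141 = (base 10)46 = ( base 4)232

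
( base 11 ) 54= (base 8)73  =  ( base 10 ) 59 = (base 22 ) 2F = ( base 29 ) 21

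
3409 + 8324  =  11733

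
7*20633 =144431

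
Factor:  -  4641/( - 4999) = 3^1 * 7^1*13^1 * 17^1*4999^( - 1)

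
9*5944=53496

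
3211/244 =13  +  39/244 =13.16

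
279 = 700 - 421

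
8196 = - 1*( - 8196)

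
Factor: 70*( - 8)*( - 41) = 22960 = 2^4 * 5^1*7^1*41^1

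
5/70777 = 5/70777 = 0.00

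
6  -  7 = -1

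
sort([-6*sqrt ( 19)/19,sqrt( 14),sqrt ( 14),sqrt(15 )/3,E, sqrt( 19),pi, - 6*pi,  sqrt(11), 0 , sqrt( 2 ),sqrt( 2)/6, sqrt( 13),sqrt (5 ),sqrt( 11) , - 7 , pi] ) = [-6*pi , - 7 ,  -  6*sqrt(19 )/19,0, sqrt(2)/6, sqrt( 15)/3, sqrt( 2),sqrt(5), E,pi,pi,sqrt(11 ),sqrt( 11), sqrt ( 13),sqrt( 14 ), sqrt( 14), sqrt( 19) ] 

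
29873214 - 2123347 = 27749867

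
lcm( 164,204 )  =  8364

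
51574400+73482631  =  125057031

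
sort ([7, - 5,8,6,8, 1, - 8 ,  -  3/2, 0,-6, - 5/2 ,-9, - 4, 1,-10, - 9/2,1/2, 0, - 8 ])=[ - 10 , - 9, - 8, - 8, - 6, - 5, - 9/2, - 4, - 5/2, - 3/2,0,0,1/2, 1,1,6,  7,8,8]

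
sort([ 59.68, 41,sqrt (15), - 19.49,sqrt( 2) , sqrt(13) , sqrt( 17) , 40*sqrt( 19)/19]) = [  -  19.49,sqrt( 2),sqrt(13), sqrt(15 ), sqrt( 17), 40*sqrt( 19)/19,  41, 59.68]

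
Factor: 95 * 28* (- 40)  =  -2^5*5^2 *7^1*19^1  =  - 106400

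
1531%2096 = 1531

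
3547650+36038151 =39585801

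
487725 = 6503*75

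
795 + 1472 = 2267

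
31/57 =31/57 = 0.54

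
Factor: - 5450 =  - 2^1*5^2 * 109^1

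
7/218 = 7/218 = 0.03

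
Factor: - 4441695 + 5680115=1238420=2^2*5^1*19^1*3259^1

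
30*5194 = 155820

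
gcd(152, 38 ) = 38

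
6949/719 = 9 + 478/719 = 9.66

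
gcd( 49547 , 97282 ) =1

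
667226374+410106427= 1077332801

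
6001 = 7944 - 1943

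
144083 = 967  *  149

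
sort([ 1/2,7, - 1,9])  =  [ - 1,1/2,7,9 ] 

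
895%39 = 37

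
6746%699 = 455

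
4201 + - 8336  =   - 4135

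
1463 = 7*209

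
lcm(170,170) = 170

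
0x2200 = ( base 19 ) 1522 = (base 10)8704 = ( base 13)3C67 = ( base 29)aa4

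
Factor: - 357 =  - 3^1 * 7^1 *17^1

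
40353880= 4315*9352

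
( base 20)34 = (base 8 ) 100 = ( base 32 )20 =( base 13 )4C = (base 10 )64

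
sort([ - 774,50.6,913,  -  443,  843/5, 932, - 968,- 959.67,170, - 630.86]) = [-968,-959.67, - 774,-630.86,-443,  50.6, 843/5,170,913 , 932]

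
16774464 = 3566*4704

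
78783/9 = 8753 + 2/3 = 8753.67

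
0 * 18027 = 0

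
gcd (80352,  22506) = 186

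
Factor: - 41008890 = - 2^1  *  3^1 * 5^1* 13^1*71^1 * 1481^1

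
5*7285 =36425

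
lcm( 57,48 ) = 912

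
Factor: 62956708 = 2^2 * 15739177^1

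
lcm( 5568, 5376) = 155904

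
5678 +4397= 10075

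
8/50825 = 8/50825 = 0.00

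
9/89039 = 9/89039 = 0.00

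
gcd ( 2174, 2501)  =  1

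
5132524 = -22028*( - 233)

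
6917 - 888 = 6029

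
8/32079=8/32079  =  0.00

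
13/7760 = 13/7760 = 0.00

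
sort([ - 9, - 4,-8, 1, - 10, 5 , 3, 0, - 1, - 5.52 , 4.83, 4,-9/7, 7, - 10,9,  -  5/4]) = [ - 10,  -  10, - 9, - 8, - 5.52, - 4,-9/7, - 5/4,  -  1,0,1, 3, 4,4.83,  5, 7, 9]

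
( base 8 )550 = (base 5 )2420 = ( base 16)168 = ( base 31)BJ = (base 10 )360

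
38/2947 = 38/2947 = 0.01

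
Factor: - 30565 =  - 5^1*6113^1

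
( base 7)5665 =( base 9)2734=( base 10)2056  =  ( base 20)52G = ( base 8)4010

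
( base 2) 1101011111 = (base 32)qv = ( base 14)459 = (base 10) 863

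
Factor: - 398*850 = -2^2*5^2*17^1*199^1 = -338300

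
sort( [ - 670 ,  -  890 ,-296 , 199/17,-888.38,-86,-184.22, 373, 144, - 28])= [-890, - 888.38, - 670, - 296,  -  184.22 , - 86,  -  28, 199/17, 144, 373 ]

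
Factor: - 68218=-2^1 * 23^1*1483^1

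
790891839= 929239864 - 138348025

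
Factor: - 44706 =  - 2^1*3^1*7451^1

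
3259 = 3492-233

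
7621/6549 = 7621/6549 = 1.16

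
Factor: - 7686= - 2^1*3^2*7^1 * 61^1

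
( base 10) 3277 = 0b110011001101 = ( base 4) 303031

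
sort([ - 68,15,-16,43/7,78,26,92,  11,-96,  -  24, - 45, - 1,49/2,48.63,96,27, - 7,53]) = [  -  96,  -  68, - 45, - 24, - 16, - 7, - 1, 43/7,11, 15, 49/2,26, 27,48.63,53,78,92,  96]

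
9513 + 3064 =12577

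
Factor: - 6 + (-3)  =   - 3^2  =  - 9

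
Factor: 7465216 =2^8*11^2*241^1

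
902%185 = 162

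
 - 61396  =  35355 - 96751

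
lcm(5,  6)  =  30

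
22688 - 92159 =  - 69471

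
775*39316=30469900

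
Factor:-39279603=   -  3^1  *  11^1*1190291^1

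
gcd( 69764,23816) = 4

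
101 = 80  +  21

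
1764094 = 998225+765869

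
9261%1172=1057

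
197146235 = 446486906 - 249340671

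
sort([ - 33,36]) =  [- 33, 36]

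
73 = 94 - 21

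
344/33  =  10 + 14/33 = 10.42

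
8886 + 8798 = 17684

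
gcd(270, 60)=30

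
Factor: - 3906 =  - 2^1 *3^2*7^1*31^1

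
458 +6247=6705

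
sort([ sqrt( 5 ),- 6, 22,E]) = [-6, sqrt(5),E, 22]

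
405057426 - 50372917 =354684509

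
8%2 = 0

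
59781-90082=-30301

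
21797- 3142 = 18655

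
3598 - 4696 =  - 1098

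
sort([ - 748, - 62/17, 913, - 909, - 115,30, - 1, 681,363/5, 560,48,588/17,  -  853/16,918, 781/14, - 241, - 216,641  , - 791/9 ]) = [ - 909 ,-748,-241, - 216, - 115, - 791/9, - 853/16, - 62/17, - 1,30,588/17,48,781/14,363/5,560, 641,  681,913,918 ] 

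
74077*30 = 2222310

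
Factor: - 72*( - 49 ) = 2^3*3^2 * 7^2 = 3528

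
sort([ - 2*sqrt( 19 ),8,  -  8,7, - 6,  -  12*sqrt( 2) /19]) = [ - 2*sqrt( 19 ) , - 8,-6,  -  12*sqrt(2 ) /19,7,8 ]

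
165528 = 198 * 836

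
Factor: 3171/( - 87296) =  - 2^(-8 )*3^1*7^1 * 11^( - 1)*31^( - 1 ) * 151^1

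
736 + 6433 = 7169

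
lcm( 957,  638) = 1914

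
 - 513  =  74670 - 75183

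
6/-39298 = - 1 + 19646/19649 = -  0.00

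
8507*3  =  25521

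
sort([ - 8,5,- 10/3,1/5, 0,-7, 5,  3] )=[ - 8, - 7, - 10/3, 0 , 1/5,3,5, 5 ]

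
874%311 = 252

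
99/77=1 + 2/7 = 1.29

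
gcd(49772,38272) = 92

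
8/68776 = 1/8597 = 0.00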